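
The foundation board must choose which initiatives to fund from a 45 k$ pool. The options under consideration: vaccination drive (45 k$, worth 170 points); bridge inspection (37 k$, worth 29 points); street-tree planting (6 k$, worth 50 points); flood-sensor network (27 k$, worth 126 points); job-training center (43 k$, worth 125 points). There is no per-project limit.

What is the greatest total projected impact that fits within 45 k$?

The ratio ordering already packs tightly: 7×street-tree planting, 42 k$, 350.

350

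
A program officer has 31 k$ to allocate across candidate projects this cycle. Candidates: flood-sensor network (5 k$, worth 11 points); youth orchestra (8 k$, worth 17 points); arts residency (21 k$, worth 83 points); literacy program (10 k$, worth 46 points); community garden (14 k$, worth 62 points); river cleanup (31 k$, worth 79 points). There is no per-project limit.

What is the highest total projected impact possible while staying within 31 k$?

3×literacy program uses 30 of the 31 k$ and totals 138.
That's the maximum — no swap from here does better than 138.

138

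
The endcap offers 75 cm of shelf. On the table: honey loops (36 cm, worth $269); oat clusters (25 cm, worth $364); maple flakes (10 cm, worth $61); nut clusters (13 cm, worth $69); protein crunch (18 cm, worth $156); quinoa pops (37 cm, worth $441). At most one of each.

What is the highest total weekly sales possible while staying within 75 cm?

874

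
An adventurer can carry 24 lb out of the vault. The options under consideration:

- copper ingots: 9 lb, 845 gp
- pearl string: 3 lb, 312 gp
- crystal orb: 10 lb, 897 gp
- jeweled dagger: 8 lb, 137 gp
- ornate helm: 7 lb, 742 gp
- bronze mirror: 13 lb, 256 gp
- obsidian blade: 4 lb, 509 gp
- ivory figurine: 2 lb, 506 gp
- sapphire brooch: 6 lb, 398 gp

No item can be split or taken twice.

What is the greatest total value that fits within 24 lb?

2654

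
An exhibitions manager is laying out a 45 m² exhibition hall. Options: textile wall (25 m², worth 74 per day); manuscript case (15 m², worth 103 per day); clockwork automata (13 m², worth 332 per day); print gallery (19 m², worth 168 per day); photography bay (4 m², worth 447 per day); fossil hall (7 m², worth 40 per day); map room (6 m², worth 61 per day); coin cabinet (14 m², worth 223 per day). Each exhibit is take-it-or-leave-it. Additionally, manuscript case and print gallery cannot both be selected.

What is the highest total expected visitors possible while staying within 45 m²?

Best packing: clockwork automata + photography bay + fossil hall + map room + coin cabinet — 44 m², 1103 total.

1103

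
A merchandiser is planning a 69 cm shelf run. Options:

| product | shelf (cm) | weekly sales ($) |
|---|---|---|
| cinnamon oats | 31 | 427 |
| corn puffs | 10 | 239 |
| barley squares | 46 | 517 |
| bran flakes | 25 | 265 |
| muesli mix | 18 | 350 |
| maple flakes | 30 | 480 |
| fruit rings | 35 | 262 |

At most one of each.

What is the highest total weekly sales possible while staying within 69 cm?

1069

Ranking by ratio (weekly sales/cm): corn puffs 23.90, muesli mix 19.44, maple flakes 16.00, cinnamon oats 13.77.
The ratio ordering already packs tightly: corn puffs + muesli mix + maple flakes, 58 cm, 1069.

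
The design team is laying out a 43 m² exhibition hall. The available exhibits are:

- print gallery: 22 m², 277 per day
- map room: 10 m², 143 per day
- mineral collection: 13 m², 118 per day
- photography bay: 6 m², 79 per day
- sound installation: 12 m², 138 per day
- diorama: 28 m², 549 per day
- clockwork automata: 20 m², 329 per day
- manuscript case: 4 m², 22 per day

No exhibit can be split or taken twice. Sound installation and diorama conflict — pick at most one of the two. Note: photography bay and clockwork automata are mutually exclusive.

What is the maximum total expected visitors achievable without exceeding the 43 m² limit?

714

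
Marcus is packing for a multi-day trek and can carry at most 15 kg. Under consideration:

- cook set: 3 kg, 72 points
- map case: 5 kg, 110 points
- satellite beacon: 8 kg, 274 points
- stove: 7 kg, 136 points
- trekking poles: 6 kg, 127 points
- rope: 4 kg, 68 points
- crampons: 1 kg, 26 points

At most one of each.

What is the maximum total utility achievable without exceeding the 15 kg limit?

427

A density-first pass picks cook set + satellite beacon + crampons — 372 at 12 kg.
The 3 kg tied up in cook set is better spent on trekking poles — total rises to 427 (15 kg).
No other feasible combination exceeds 427.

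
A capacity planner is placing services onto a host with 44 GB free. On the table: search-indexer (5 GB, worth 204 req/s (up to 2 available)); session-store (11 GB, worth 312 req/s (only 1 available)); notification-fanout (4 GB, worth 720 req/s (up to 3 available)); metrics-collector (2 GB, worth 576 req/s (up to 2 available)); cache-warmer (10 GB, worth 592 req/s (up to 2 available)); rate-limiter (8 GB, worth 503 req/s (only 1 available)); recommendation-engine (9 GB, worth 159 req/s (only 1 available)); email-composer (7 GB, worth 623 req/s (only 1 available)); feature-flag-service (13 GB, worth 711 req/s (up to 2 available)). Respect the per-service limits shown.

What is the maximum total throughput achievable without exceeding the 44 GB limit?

5149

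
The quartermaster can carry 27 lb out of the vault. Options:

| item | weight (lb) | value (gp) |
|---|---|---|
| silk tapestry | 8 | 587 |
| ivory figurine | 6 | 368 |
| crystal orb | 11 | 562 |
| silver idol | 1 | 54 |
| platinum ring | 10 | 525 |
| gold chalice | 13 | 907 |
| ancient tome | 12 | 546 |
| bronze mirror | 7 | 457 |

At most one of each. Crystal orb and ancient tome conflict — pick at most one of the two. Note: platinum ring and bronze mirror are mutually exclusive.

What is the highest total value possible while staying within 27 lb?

Best packing: silk tapestry + ivory figurine + gold chalice — 27 lb, 1862 total.
Next best is ivory figurine + silver idol + gold chalice + bronze mirror at 1786 (27 lb) — short by 76.

1862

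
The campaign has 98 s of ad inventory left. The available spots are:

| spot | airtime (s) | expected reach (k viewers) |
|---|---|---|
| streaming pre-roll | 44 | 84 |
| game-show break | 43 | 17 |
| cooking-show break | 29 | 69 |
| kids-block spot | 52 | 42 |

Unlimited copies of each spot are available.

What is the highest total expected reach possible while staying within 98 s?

3×cooking-show break uses 87 of the 98 s and totals 207.
That's the maximum — no swap from here does better than 207.

207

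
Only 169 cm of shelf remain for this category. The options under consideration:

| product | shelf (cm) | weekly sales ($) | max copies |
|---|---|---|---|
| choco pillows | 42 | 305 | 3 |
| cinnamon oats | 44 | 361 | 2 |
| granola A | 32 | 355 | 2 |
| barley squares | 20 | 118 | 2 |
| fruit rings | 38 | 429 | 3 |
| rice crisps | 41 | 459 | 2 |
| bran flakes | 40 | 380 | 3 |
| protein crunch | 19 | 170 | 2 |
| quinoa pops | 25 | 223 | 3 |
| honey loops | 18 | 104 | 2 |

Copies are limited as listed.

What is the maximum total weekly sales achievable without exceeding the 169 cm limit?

1842

By weekly sales per cm: fruit rings 11.29, rice crisps 11.20, granola A 11.09, bran flakes 9.50 lead.
Taking the top-ratio products first gives 3×fruit rings + rice crisps for 1746 (155 cm).
The 38 cm tied up in fruit rings is better spent on granola A + protein crunch — total rises to 1842 (168 cm).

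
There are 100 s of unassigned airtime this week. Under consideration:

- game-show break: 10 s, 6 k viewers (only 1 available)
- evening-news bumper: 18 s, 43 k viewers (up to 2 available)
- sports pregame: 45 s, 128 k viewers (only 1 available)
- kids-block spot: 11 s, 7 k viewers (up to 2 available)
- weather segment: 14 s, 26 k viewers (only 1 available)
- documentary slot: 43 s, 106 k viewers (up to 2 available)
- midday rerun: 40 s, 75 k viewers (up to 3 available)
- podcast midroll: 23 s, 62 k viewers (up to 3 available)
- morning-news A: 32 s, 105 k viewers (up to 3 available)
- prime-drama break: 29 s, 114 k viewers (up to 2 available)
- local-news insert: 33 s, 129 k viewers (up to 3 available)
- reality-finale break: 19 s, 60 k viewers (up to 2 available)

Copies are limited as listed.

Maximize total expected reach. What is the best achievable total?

387

The ratio heuristic lands on 2×prime-drama break + local-news insert (357) but leaves 9 s idle.
Replace 2×prime-drama break with 2×local-news insert: the trade gains 30 net, giving 387 at 99 s.
That's the maximum — no swap from here does better than 387.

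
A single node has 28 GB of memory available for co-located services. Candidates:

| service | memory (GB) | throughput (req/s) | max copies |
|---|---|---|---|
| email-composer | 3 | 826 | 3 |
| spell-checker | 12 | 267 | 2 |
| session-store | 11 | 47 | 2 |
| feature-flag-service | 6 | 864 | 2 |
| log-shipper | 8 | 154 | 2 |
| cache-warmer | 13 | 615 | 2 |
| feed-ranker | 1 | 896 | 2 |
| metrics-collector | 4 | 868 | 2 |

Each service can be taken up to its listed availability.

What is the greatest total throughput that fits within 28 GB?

Ranking by ratio (throughput/GB): feed-ranker 896.00, email-composer 275.33, metrics-collector 217.00.
Taking the top-ratio services first gives 3×email-composer + feature-flag-service + 2×feed-ranker + 2×metrics-collector for 6870 (25 GB).
Replace email-composer with feature-flag-service: the trade gains 38 net, giving 6908 at 28 GB.

6908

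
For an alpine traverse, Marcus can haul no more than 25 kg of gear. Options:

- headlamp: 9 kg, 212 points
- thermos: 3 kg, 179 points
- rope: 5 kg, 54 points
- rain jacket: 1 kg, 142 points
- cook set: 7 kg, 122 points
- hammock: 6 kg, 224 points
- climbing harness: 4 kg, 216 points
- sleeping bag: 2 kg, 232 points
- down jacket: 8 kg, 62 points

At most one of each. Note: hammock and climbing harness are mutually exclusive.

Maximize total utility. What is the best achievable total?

1035

Headlamp + thermos + rope + rain jacket + climbing harness + sleeping bag uses 24 of the 25 kg and totals 1035.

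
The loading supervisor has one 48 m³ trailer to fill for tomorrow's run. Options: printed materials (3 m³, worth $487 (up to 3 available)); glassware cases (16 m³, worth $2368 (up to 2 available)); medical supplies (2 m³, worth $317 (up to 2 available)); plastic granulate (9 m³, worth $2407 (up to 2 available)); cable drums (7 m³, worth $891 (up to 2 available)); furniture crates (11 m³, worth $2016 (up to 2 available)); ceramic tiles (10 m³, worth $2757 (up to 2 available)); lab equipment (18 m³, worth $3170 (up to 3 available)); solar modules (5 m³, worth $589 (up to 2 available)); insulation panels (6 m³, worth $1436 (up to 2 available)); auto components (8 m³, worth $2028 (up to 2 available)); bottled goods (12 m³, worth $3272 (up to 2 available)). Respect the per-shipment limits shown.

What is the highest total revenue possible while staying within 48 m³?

12871

Ranking by ratio (revenue/m³): ceramic tiles 275.70, bottled goods 272.67, plastic granulate 267.44, auto components 253.50.
A density-first pass picks printed materials + 2×ceramic tiles + 2×bottled goods — 12545 at 47 m³.
Using the slack differently, 2×plastic granulate + ceramic tiles + auto components + bottled goods comes to 12871 at 48 m³.
No other feasible combination exceeds 12871.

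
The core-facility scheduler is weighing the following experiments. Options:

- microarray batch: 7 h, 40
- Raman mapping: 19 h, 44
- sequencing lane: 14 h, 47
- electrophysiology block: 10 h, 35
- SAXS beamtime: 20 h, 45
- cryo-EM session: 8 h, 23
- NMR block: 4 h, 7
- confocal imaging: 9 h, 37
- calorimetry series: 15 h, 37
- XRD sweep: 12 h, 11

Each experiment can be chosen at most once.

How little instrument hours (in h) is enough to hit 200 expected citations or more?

59

Minimise h subject to total expected citations ≥ 200.
microarray batch + Raman mapping + sequencing lane + electrophysiology block + confocal imaging reaches 203 using 59 h.
No combination under 59 h hits 200.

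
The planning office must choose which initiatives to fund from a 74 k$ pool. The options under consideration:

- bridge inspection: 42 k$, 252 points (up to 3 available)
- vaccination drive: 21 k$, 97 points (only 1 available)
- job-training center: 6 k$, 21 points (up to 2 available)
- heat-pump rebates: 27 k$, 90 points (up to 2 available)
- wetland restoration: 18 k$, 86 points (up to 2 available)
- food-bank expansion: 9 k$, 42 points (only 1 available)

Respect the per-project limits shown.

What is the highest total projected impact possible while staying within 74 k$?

391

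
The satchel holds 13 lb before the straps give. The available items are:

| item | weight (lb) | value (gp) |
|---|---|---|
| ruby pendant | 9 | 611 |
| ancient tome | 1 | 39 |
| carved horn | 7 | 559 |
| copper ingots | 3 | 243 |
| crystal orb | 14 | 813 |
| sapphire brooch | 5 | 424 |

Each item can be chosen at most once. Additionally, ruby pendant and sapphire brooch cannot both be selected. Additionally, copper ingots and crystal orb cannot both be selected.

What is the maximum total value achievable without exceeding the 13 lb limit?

Density check — sapphire brooch 84.80, copper ingots 81.00, carved horn 79.86 are the best per lb.
The ratio heuristic lands on ancient tome + copper ingots + sapphire brooch (706) but leaves 4 lb idle.
The 3 lb tied up in copper ingots is better spent on carved horn — total rises to 1022 (13 lb).

1022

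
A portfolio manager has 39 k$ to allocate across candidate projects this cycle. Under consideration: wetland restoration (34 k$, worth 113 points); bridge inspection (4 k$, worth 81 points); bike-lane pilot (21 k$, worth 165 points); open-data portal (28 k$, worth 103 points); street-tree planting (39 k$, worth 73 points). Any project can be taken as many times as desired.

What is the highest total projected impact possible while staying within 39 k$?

Best packing: 9×bridge inspection — 36 k$, 729 total.
That's the maximum — no swap from here does better than 729.

729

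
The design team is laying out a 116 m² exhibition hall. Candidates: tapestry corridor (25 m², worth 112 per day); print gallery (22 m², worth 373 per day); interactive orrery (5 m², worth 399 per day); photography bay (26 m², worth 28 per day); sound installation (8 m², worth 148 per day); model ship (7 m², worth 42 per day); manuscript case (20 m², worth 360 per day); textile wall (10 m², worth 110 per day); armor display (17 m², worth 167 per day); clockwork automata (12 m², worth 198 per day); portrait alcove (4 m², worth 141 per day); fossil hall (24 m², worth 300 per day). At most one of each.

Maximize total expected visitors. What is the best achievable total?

2086

Density check — interactive orrery 79.80, portrait alcove 35.25, sound installation 18.50 are the best per m².
The ratio heuristic lands on print gallery + interactive orrery + sound installation + model ship + manuscript case + textile wall + clockwork automata + portrait alcove + fossil hall (2071) but leaves 4 m² idle.
Replace model ship and textile wall with armor display: the trade gains 15 net, giving 2086 at 112 m².
That's the maximum — no swap from here does better than 2086.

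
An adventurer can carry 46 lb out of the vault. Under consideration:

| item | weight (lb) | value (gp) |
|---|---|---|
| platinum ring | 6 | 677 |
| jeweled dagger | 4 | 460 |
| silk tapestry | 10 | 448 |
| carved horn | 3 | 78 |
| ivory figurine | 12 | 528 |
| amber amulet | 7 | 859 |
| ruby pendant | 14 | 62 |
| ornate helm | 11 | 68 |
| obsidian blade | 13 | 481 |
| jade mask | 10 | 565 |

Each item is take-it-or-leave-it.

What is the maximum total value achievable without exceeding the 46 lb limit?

3167

Ranking by ratio (value/lb): amber amulet 122.71, jeweled dagger 115.00, platinum ring 112.83, jade mask 56.50.
Filling by ratio: platinum ring + jeweled dagger + silk tapestry + carved horn + amber amulet + jade mask for 3087, with 6 lb left unused.
Dropping silk tapestry frees 10 lb; slotting in ivory figurine (12 lb) lifts the total to 3167 at 42 lb.
Nothing else within 46 lb beats 3167.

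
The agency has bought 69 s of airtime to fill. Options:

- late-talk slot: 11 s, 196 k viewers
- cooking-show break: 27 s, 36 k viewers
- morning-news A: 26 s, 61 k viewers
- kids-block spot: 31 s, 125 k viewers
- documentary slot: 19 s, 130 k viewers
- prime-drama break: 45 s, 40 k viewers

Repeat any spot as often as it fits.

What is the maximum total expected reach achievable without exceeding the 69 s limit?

1176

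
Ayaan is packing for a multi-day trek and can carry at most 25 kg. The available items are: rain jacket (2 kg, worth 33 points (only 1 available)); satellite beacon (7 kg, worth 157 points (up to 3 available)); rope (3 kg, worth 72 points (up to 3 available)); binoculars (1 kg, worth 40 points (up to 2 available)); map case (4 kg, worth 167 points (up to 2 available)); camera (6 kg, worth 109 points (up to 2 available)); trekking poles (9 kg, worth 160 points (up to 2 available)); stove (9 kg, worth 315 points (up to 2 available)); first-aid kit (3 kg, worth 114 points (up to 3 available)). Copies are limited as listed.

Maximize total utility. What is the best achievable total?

957

By utility per kg: map case 41.75, binoculars 40.00, first-aid kit 38.00, stove 35.00 lead.
A density-first pass picks 2×rope + 2×binoculars + 2×map case + 3×first-aid kit — 900 at 25 kg.
The 9 kg tied up in 2×rope and first-aid kit is better spent on stove — total rises to 957 (25 kg).
No other feasible combination exceeds 957.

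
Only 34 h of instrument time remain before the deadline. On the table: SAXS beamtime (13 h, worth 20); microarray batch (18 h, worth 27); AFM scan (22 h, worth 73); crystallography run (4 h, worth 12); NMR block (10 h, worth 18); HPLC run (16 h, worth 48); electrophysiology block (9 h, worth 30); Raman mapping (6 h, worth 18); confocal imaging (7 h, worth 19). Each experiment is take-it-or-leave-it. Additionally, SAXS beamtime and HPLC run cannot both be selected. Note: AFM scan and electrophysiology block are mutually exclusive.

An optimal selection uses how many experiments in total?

The maximum expected citations within 34 h is 104.
One optimal bundle: AFM scan + crystallography run + confocal imaging (33 h).
Every optimal selection uses 3 experiments.

3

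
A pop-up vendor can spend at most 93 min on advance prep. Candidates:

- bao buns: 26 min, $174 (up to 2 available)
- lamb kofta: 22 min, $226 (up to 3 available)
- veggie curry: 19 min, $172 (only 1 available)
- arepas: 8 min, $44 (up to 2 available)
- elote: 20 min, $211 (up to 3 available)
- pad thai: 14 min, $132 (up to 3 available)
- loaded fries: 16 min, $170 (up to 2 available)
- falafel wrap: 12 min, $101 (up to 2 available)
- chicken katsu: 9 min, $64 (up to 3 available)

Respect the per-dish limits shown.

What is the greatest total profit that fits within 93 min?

973

The ratio ordering already packs tightly: 3×elote + 2×loaded fries, 92 min, 973.
Nothing else within 93 min beats 973.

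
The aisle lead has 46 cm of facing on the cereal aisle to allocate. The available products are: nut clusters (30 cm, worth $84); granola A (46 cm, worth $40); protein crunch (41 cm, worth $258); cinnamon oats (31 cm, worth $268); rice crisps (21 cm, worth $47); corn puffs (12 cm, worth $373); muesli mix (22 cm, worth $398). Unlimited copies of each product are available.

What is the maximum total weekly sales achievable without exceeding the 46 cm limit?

Filling by ratio: 3×corn puffs for 1119, with 10 cm left unused.
The 12 cm tied up in corn puffs is better spent on muesli mix — total rises to 1144 (46 cm).
No other feasible combination exceeds 1144.

1144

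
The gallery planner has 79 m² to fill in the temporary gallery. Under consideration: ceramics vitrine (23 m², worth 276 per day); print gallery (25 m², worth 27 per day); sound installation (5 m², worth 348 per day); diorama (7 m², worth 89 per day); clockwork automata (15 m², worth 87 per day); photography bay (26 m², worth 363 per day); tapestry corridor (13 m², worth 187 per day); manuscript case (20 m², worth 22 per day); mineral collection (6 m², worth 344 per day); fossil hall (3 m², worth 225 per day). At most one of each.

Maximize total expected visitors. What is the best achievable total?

1743

The ratio heuristic lands on sound installation + diorama + clockwork automata + photography bay + tapestry corridor + mineral collection + fossil hall (1643) but leaves 4 m² idle.
Replace diorama and clockwork automata with ceramics vitrine: the trade gains 100 net, giving 1743 at 76 m².
Next best is ceramics vitrine + sound installation + diorama + photography bay + mineral collection + fossil hall at 1645 (70 m²) — short by 98.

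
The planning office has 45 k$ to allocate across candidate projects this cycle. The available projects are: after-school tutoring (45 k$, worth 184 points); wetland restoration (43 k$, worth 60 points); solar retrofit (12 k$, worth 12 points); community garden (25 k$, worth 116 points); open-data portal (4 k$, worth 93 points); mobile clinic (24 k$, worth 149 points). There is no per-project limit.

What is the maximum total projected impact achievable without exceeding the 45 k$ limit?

11×open-data portal uses 44 of the 45 k$ and totals 1023.
Every other selection either busts 45 k$ or fails to beat 1023.

1023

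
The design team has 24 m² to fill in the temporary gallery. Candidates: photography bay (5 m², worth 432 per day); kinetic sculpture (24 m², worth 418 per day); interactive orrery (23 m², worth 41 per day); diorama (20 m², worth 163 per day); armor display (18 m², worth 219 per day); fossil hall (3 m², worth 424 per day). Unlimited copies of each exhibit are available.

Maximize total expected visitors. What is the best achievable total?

Density check — fossil hall 141.33, photography bay 86.40, kinetic sculpture 17.42, armor display 12.17 are the best per m².
Taking 8×fossil hall: 24 m² used, 3392 in expected visitors.
Every other selection either busts 24 m² or fails to beat 3392.

3392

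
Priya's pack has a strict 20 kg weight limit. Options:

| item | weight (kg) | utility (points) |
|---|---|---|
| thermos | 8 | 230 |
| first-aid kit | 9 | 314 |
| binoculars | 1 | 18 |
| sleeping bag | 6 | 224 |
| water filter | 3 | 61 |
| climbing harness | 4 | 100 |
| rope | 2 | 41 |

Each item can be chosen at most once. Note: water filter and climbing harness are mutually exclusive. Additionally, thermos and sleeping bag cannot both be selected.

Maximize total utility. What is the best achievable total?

656

The ratio ordering already packs tightly: first-aid kit + binoculars + sleeping bag + climbing harness, 20 kg, 656.
That's the maximum — no feasible swap from here does better than 656.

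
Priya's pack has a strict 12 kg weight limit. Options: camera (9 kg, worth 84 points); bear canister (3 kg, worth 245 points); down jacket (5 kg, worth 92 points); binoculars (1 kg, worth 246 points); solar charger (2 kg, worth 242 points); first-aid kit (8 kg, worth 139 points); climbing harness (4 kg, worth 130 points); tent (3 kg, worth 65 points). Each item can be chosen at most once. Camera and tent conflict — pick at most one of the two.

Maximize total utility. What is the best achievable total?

863

Best packing: bear canister + binoculars + solar charger + climbing harness — 10 kg, 863 total.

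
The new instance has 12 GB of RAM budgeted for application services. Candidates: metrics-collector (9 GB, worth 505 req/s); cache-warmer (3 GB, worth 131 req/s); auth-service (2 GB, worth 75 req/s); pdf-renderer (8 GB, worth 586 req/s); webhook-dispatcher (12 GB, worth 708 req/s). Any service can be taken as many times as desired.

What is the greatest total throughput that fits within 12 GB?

A density-first pass picks cache-warmer + pdf-renderer — 717 at 11 GB.
The 3 GB tied up in cache-warmer is better spent on 2×auth-service — total rises to 736 (12 GB).

736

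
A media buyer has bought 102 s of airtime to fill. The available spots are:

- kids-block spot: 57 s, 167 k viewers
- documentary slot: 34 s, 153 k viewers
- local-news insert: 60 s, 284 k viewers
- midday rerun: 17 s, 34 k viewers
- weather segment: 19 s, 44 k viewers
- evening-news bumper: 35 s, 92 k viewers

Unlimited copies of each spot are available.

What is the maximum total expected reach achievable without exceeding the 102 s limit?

A density-first pass picks documentary slot + local-news insert — 437 at 94 s.
Replace local-news insert with 2×documentary slot: the trade gains 22 net, giving 459 at 102 s.
Every other selection either busts 102 s or fails to beat 459.

459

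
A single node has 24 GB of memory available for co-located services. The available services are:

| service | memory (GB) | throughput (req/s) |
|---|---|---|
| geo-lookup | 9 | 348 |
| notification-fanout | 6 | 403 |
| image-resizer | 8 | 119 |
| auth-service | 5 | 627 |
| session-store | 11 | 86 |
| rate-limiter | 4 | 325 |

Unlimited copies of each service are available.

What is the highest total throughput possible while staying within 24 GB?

Density check — auth-service 125.40, rate-limiter 81.25, notification-fanout 67.17, geo-lookup 38.67 are the best per GB.
The ratio ordering already packs tightly: 4×auth-service + rate-limiter, 24 GB, 2833.
Nothing else within 24 GB beats 2833.

2833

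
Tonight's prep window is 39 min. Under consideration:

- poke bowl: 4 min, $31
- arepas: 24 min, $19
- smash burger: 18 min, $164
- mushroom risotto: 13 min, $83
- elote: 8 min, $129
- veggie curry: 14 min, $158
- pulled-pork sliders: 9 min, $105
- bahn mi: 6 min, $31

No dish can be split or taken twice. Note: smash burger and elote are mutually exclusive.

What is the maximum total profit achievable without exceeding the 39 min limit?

423

The ratio ordering already packs tightly: poke bowl + elote + veggie curry + pulled-pork sliders, 35 min, 423.
The spare 4 min is too small for any remaining dish, and no feasible exchange beats 423.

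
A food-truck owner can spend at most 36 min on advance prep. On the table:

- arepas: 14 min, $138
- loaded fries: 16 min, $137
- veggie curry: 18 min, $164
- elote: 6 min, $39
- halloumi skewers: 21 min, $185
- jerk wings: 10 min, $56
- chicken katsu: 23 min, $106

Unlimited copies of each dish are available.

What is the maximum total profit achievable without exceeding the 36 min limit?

328

The ratio heuristic lands on 2×arepas + elote (315) but leaves 2 min idle.
Dropping 2×arepas and elote frees 34 min; slotting in 2×veggie curry (36 min) lifts the total to 328 at 36 min.
No other feasible combination exceeds 328.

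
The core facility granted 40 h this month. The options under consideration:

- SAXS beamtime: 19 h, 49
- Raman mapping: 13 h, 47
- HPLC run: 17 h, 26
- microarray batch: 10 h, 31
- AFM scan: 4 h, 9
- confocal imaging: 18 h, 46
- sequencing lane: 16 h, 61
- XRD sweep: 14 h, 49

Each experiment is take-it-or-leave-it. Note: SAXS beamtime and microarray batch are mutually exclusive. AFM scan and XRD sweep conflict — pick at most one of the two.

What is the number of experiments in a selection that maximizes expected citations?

3

Best achievable expected citations is 141.
For example microarray batch + sequencing lane + XRD sweep achieves it, using 40 h.
Any selection reaching 141 contains exactly 3 experiments.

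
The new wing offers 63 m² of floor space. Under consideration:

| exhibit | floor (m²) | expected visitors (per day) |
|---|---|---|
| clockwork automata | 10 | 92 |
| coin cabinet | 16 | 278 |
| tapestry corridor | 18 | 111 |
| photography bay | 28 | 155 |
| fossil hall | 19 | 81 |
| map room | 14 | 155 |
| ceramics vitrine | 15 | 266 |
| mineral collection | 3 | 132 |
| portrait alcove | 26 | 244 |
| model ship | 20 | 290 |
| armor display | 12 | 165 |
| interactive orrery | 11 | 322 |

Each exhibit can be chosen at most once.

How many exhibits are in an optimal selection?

5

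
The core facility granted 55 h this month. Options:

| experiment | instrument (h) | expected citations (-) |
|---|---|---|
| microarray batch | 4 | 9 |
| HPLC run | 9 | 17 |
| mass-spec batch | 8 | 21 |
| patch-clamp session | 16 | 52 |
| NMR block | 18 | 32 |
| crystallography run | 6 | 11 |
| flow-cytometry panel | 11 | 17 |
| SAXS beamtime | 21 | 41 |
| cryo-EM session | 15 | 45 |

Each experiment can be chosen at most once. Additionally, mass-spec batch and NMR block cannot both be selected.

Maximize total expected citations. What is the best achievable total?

146

Greedy by ratio would take microarray batch + HPLC run + mass-spec batch + patch-clamp session + cryo-EM session: 52 h used, total 144.
Dropping microarray batch frees 4 h; slotting in crystallography run (6 h) lifts the total to 146 at 54 h.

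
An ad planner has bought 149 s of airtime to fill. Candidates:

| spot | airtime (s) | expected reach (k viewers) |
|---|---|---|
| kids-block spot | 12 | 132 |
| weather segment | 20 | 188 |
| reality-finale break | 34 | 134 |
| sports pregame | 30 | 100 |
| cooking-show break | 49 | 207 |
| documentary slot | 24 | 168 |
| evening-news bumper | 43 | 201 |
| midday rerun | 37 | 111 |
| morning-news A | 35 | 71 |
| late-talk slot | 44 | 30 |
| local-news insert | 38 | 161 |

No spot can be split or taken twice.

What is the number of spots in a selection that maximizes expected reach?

The maximum expected reach within 149 s is 896.
One optimal bundle: kids-block spot + weather segment + cooking-show break + documentary slot + evening-news bumper (148 s).
Any selection reaching 896 contains exactly 5 spots.

5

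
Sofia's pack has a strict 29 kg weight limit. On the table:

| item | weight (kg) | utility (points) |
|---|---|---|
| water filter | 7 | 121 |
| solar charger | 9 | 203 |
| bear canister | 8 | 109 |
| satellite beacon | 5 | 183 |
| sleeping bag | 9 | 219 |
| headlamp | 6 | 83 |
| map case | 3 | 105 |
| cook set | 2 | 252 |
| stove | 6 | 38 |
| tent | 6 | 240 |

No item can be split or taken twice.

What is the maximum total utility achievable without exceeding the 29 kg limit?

1019

Filling by ratio: satellite beacon + sleeping bag + map case + cook set + tent for 999, with 4 kg left unused.
The 5 kg tied up in satellite beacon is better spent on solar charger — total rises to 1019 (29 kg).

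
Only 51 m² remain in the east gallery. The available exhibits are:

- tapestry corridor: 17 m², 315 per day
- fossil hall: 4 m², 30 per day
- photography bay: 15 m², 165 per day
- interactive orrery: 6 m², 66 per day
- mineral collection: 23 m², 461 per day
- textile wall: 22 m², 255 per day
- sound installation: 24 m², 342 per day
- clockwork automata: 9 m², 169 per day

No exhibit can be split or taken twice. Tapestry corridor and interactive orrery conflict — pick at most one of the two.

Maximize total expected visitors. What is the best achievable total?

Best packing: tapestry corridor + mineral collection + clockwork automata — 49 m², 945 total.

945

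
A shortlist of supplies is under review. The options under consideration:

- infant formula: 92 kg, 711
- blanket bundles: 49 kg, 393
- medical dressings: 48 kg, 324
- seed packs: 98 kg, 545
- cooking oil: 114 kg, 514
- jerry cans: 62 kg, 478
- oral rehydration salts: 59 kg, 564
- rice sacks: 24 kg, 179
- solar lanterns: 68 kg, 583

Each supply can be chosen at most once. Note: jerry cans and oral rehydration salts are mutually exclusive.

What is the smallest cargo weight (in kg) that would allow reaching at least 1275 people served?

Need the lightest bundle worth ≥ 1275.
Taking infant formula + oral rehydration salts gives 1275 (≥ 1275) for 151 kg.
No combination under 151 kg hits 1275.

151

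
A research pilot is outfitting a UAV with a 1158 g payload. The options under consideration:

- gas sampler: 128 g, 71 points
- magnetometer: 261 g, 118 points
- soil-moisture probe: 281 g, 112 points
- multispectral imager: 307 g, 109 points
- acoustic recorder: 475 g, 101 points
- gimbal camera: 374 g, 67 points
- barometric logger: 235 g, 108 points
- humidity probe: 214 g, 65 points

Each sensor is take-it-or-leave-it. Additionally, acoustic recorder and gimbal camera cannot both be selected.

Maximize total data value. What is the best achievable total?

474

The ratio ordering already packs tightly: gas sampler + magnetometer + soil-moisture probe + barometric logger + humidity probe, 1119 g, 474.
An exhaustive check of the 256 subsets confirms 474.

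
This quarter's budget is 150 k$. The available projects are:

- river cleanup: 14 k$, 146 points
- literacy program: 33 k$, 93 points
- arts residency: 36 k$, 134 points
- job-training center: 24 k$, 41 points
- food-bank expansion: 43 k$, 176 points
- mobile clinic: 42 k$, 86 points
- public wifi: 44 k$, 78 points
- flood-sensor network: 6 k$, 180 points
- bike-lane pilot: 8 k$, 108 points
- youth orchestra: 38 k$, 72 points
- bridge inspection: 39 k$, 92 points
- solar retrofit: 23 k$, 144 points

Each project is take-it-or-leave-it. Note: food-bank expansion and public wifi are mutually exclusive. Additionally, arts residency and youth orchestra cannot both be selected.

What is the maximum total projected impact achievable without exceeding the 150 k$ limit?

River cleanup + arts residency + food-bank expansion + flood-sensor network + bike-lane pilot + solar retrofit uses 130 of the 150 k$ and totals 888.
The closest alternative, river cleanup + literacy program + food-bank expansion + flood-sensor network + bike-lane pilot + solar retrofit, reaches only 847.

888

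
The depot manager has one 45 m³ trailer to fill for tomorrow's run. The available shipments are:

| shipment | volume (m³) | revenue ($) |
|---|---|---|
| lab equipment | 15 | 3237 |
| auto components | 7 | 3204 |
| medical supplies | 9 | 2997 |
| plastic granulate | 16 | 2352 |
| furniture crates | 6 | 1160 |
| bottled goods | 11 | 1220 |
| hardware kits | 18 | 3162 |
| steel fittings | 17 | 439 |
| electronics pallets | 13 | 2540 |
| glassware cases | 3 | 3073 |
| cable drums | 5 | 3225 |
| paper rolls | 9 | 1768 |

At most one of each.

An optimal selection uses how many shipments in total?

6

The maximum revenue within 45 m³ is 16896.
For example lab equipment + auto components + medical supplies + furniture crates + glassware cases + cable drums achieves it, using 45 m³.
Every optimal selection uses 6 shipments.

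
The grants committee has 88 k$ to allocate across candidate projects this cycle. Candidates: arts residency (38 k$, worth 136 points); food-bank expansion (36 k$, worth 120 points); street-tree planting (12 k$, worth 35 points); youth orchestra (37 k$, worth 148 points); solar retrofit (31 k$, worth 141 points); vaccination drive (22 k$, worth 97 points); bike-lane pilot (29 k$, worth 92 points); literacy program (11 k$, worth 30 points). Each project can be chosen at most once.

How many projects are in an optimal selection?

3

Optimal total is 337.
youth orchestra + vaccination drive + bike-lane pilot hits 337 at 88 k$.
Any selection reaching 337 contains exactly 3 projects.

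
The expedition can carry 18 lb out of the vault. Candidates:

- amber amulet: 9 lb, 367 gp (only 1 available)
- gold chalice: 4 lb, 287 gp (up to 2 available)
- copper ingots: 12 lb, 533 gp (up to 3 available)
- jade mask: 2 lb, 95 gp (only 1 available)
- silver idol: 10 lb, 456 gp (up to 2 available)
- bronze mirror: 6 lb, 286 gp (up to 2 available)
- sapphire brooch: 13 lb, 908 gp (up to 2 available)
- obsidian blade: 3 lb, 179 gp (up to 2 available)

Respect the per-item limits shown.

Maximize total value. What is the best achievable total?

By value per lb: gold chalice 71.75, sapphire brooch 69.85, obsidian blade 59.67, bronze mirror 47.67 lead.
Filling by ratio: 2×gold chalice + jade mask + 2×obsidian blade for 1027, with 2 lb left unused.
Dropping gold chalice and jade mask and 2×obsidian blade frees 12 lb; slotting in sapphire brooch (13 lb) lifts the total to 1195 at 17 lb.
Nothing else within 18 lb beats 1195.

1195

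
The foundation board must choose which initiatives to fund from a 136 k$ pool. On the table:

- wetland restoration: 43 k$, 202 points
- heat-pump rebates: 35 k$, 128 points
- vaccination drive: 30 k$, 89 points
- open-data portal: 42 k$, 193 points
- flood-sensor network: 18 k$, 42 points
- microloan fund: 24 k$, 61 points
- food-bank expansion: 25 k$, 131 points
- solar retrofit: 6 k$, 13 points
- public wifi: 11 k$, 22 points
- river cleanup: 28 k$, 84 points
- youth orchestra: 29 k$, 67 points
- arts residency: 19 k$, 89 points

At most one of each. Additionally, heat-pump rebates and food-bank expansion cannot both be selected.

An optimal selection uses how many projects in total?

Optimal total is 628.
wetland restoration + open-data portal + food-bank expansion + solar retrofit + arts residency hits 628 at 135 k$.
All optima have 5 projects.

5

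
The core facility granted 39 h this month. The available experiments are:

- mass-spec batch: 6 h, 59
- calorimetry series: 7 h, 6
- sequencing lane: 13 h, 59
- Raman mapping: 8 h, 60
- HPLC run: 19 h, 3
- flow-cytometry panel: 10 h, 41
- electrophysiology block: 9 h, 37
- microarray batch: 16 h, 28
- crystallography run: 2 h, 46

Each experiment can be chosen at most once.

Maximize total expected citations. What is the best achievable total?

Density check — crystallography run 23.00, mass-spec batch 9.83, Raman mapping 7.50 are the best per h.
Taking the top-ratio experiments first gives mass-spec batch + sequencing lane + Raman mapping + electrophysiology block + crystallography run for 261 (38 h).
Dropping electrophysiology block frees 9 h; slotting in flow-cytometry panel (10 h) lifts the total to 265 at 39 h.

265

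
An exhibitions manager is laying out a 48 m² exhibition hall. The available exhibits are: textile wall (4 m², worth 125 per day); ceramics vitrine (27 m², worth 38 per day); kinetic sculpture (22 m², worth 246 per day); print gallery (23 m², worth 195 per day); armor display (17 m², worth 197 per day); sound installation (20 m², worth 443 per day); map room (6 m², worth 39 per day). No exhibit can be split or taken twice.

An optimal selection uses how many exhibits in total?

3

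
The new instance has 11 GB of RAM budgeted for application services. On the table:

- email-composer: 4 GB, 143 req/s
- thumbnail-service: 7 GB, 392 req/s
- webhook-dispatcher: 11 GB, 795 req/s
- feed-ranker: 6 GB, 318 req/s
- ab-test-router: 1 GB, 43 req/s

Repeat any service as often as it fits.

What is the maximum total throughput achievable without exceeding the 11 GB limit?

795

Density check — webhook-dispatcher 72.27, thumbnail-service 56.00, feed-ranker 53.00 are the best per GB.
Best packing: webhook-dispatcher — 11 GB, 795 total.
No other feasible combination exceeds 795.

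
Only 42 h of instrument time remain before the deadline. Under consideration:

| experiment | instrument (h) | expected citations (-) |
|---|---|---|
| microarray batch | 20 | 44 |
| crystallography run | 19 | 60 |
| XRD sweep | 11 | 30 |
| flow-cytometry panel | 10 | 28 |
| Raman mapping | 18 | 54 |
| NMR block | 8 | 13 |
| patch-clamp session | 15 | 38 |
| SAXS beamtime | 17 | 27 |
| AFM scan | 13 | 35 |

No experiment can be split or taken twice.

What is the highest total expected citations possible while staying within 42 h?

123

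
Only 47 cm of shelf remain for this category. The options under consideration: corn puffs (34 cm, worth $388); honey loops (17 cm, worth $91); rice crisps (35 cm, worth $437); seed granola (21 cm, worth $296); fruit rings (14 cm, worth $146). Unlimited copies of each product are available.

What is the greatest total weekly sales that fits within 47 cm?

592

Taking 2×seed granola: 42 cm used, 592 in weekly sales.
The spare 5 cm is too small for any remaining product, and no exchange beats 592.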